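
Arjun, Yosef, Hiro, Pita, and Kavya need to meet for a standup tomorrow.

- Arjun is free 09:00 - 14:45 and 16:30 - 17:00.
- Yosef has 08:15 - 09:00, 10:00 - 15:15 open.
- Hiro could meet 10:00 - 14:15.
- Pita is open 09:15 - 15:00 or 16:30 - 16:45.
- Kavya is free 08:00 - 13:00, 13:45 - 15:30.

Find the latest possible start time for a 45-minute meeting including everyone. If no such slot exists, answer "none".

12:15

Arjun ∩ Yosef: 10:00-14:45.
Arjun ∩ Yosef ∩ Hiro: 10:00-14:15.
Arjun ∩ Yosef ∩ Hiro ∩ Pita: 10:00-14:15.
Arjun ∩ Yosef ∩ Hiro ∩ Pita ∩ Kavya: 10:00-13:00, 13:45-14:15.
Those are the intersection windows.
The last common window of at least 45 minutes is 10:00-13:00; a 45-minute meeting can start as late as 12:15 and still end by 13:00.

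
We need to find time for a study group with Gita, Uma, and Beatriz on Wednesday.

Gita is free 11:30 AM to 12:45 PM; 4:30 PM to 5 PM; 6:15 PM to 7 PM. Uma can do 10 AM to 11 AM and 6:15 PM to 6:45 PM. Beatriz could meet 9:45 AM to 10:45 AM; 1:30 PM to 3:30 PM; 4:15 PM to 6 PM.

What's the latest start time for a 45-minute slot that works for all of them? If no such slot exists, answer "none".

Gita ∩ Uma: 18:15-18:45.
Gita ∩ Uma ∩ Beatriz: ∅.
There is no time when everyone is free.
No common window is at least 45 minutes long.

none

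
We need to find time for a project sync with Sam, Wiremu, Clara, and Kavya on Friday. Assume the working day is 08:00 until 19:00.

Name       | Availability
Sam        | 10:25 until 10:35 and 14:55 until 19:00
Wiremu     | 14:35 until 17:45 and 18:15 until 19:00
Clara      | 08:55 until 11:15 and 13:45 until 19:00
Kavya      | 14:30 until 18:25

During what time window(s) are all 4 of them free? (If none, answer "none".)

14:55-17:45, 18:15-18:25

Sam ∩ Wiremu: 14:55-17:45, 18:15-19:00.
Sam ∩ Wiremu ∩ Clara: 14:55-17:45, 18:15-19:00.
Sam ∩ Wiremu ∩ Clara ∩ Kavya: 14:55-17:45, 18:15-18:25.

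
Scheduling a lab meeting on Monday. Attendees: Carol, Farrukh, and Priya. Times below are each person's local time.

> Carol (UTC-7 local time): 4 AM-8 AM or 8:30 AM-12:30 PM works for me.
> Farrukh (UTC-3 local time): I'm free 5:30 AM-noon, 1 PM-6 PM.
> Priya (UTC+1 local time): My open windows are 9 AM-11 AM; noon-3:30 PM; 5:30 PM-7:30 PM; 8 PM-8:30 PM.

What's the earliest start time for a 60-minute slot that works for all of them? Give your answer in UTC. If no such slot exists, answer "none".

Carol in UTC: 11:00-15:00, 15:30-19:30 (add 7h to convert from UTC-7).
Farrukh in UTC: 08:30-15:00, 16:00-21:00 (add 3h to convert from UTC-3).
Priya in UTC: 08:00-10:00, 11:00-14:30, 16:30-18:30, 19:00-19:30 (subtract 1h to convert from UTC+1).
Carol ∩ Farrukh: 11:00-15:00, 16:00-19:30.
Carol ∩ Farrukh ∩ Priya: 11:00-14:30, 16:30-18:30, 19:00-19:30.
The first common window of at least 60 minutes is 11:00-14:30, so the earliest start is 11:00.

11:00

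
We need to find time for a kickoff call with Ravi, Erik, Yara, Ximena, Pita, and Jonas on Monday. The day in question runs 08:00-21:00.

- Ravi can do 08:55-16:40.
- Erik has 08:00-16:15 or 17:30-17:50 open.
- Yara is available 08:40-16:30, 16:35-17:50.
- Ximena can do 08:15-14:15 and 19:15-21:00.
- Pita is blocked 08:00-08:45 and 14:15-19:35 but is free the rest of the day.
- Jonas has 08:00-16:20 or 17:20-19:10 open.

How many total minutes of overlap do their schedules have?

Ravi free: 08:55-16:40.
Erik free: 08:00-16:15, 17:30-17:50.
Yara free: 08:40-16:30, 16:35-17:50.
Ximena free: 08:15-14:15, 19:15-21:00.
Pita free: 08:45-14:15, 19:35-21:00 (invert busy blocks within the working day).
Jonas free: 08:00-16:20, 17:20-19:10.
Ravi ∩ Erik: 08:55-16:15.
Ravi ∩ Erik ∩ Yara: 08:55-16:15.
Ravi ∩ Erik ∩ Yara ∩ Ximena: 08:55-14:15.
Ravi ∩ Erik ∩ Yara ∩ Ximena ∩ Pita: 08:55-14:15.
Ravi ∩ Erik ∩ Yara ∩ Ximena ∩ Pita ∩ Jonas: 08:55-14:15.
That's a single block of 320 minutes.

320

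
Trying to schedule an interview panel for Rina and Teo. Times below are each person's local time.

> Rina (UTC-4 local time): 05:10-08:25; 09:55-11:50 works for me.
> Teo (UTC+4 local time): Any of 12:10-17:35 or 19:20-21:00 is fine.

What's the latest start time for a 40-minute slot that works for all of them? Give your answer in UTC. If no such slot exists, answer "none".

11:45

Rina in UTC: 09:10-12:25, 13:55-15:50 (add 4h to convert from UTC-4).
Teo in UTC: 08:10-13:35, 15:20-17:00 (subtract 4h to convert from UTC+4).
Rina ∩ Teo: 09:10-12:25, 15:20-15:50.
Those are the intersection windows.
The last common window of at least 40 minutes is 09:10-12:25; a 40-minute meeting can start as late as 11:45 and still end by 12:25.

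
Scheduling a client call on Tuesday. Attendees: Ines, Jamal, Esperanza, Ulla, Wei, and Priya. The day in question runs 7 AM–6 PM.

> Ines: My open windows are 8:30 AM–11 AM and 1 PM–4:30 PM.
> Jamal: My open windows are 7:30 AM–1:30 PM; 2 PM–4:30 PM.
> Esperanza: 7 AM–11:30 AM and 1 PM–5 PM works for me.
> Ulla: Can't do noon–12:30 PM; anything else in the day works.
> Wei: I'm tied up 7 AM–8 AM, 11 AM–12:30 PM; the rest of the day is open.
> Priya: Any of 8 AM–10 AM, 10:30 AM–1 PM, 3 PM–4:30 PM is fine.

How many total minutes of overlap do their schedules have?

210

Ines free: 08:30-11:00, 13:00-16:30.
Jamal free: 07:30-13:30, 14:00-16:30.
Esperanza free: 07:00-11:30, 13:00-17:00.
Ulla free: 07:00-12:00, 12:30-18:00 (invert busy blocks within the working day).
Wei free: 08:00-11:00, 12:30-18:00 (invert busy blocks within the working day).
Priya free: 08:00-10:00, 10:30-13:00, 15:00-16:30.
Ines ∩ Jamal: 08:30-11:00, 13:00-13:30, 14:00-16:30.
Ines ∩ Jamal ∩ Esperanza: 08:30-11:00, 13:00-13:30, 14:00-16:30.
Ines ∩ Jamal ∩ Esperanza ∩ Ulla: 08:30-11:00, 13:00-13:30, 14:00-16:30.
Ines ∩ Jamal ∩ Esperanza ∩ Ulla ∩ Wei: 08:30-11:00, 13:00-13:30, 14:00-16:30.
Ines ∩ Jamal ∩ Esperanza ∩ Ulla ∩ Wei ∩ Priya: 08:30-10:00, 10:30-11:00, 15:00-16:30.
Those are the intersection windows.
Summing the common windows: 90 + 30 + 90 = 210 minutes.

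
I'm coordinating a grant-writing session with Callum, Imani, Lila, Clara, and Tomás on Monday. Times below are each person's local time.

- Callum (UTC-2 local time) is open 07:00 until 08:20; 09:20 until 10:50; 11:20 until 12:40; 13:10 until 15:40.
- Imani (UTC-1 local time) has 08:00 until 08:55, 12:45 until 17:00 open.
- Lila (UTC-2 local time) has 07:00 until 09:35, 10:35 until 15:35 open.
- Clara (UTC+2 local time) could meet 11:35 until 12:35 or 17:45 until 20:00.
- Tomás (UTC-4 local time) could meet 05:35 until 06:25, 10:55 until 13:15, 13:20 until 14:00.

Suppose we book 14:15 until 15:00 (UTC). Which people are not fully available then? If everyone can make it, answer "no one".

Callum in UTC: 09:00-10:20, 11:20-12:50, 13:20-14:40, 15:10-17:40 (add 2h to convert from UTC-2).
Imani in UTC: 09:00-09:55, 13:45-18:00 (add 1h to convert from UTC-1).
Lila in UTC: 09:00-11:35, 12:35-17:35 (add 2h to convert from UTC-2).
Clara in UTC: 09:35-10:35, 15:45-18:00 (subtract 2h to convert from UTC+2).
Tomás in UTC: 09:35-10:25, 14:55-17:15, 17:20-18:00 (add 4h to convert from UTC-4).
Callum: not fully free for 14:15-15:00. Imani: free for 14:15-15:00. Lila: free for 14:15-15:00. Clara: not fully free for 14:15-15:00. Tomás: not fully free for 14:15-15:00.

Callum, Clara, Tomás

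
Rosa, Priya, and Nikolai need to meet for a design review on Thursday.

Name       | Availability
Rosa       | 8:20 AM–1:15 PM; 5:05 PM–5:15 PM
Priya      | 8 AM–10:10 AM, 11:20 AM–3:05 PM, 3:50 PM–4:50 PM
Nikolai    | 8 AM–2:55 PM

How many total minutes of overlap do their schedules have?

225

Rosa ∩ Priya: 08:20-10:10, 11:20-13:15.
Rosa ∩ Priya ∩ Nikolai: 08:20-10:10, 11:20-13:15.
Summing the common windows: 110 + 115 = 225 minutes.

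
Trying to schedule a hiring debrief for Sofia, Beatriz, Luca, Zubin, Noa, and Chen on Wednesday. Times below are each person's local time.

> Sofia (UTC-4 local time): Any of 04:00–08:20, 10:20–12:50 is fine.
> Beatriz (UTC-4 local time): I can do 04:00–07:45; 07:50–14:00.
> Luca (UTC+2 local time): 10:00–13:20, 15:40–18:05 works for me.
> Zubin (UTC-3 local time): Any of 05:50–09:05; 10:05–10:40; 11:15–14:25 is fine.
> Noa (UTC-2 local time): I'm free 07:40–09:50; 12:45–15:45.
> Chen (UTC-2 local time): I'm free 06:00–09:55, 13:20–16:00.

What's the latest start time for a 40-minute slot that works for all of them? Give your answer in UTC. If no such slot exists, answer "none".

Sofia in UTC: 08:00-12:20, 14:20-16:50 (add 4h to convert from UTC-4).
Beatriz in UTC: 08:00-11:45, 11:50-18:00 (add 4h to convert from UTC-4).
Luca in UTC: 08:00-11:20, 13:40-16:05 (subtract 2h to convert from UTC+2).
Zubin in UTC: 08:50-12:05, 13:05-13:40, 14:15-17:25 (add 3h to convert from UTC-3).
Noa in UTC: 09:40-11:50, 14:45-17:45 (add 2h to convert from UTC-2).
Chen in UTC: 08:00-11:55, 15:20-18:00 (add 2h to convert from UTC-2).
Sofia ∩ Beatriz: 08:00-11:45, 11:50-12:20, 14:20-16:50.
Sofia ∩ Beatriz ∩ Luca: 08:00-11:20, 14:20-16:05.
Sofia ∩ Beatriz ∩ Luca ∩ Zubin: 08:50-11:20, 14:20-16:05.
Sofia ∩ Beatriz ∩ Luca ∩ Zubin ∩ Noa: 09:40-11:20, 14:45-16:05.
Sofia ∩ Beatriz ∩ Luca ∩ Zubin ∩ Noa ∩ Chen: 09:40-11:20, 15:20-16:05.
So the common availability across everyone is 09:40-11:20, 15:20-16:05.
The last common window of at least 40 minutes is 15:20-16:05; a 40-minute meeting can start as late as 15:25 and still end by 16:05.

15:25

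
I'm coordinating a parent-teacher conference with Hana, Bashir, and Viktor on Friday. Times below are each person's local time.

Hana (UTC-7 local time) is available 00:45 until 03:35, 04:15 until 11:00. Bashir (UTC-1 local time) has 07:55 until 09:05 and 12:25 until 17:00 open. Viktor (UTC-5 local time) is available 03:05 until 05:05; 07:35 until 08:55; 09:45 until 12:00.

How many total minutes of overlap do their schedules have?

Hana in UTC: 07:45-10:35, 11:15-18:00 (add 7h to convert from UTC-7).
Bashir in UTC: 08:55-10:05, 13:25-18:00 (add 1h to convert from UTC-1).
Viktor in UTC: 08:05-10:05, 12:35-13:55, 14:45-17:00 (add 5h to convert from UTC-5).
Hana ∩ Bashir: 08:55-10:05, 13:25-18:00.
Hana ∩ Bashir ∩ Viktor: 08:55-10:05, 13:25-13:55, 14:45-17:00.
Those are the intersection windows.
Summing the common windows: 70 + 30 + 135 = 235 minutes.

235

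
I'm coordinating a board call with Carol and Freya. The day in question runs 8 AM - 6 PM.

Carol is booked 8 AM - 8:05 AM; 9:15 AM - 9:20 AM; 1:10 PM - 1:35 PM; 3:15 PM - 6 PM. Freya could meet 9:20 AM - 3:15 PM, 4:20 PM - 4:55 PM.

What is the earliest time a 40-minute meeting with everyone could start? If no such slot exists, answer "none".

09:20

Carol free: 08:05-09:15, 09:20-13:10, 13:35-15:15 (invert busy blocks within the working day).
Freya free: 09:20-15:15, 16:20-16:55.
Carol ∩ Freya: 09:20-13:10, 13:35-15:15.
So the common availability across everyone is 09:20-13:10, 13:35-15:15.
The first common window of at least 40 minutes is 09:20-13:10, so the earliest start is 09:20.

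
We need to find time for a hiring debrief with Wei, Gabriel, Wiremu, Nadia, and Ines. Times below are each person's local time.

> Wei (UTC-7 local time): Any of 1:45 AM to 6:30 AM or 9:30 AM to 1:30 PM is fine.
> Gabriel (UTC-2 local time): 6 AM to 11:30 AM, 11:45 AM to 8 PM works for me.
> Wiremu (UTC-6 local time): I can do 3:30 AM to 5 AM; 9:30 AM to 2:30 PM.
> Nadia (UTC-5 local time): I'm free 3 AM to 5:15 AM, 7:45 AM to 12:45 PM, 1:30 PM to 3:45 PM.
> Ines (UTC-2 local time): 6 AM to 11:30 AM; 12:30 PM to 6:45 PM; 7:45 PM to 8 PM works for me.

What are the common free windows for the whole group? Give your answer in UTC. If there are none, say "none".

09:30-10:15, 16:30-17:45, 18:30-20:30

Wei in UTC: 08:45-13:30, 16:30-20:30 (add 7h to convert from UTC-7).
Gabriel in UTC: 08:00-13:30, 13:45-22:00 (add 2h to convert from UTC-2).
Wiremu in UTC: 09:30-11:00, 15:30-20:30 (add 6h to convert from UTC-6).
Nadia in UTC: 08:00-10:15, 12:45-17:45, 18:30-20:45 (add 5h to convert from UTC-5).
Ines in UTC: 08:00-13:30, 14:30-20:45, 21:45-22:00 (add 2h to convert from UTC-2).
Wei ∩ Gabriel: 08:45-13:30, 16:30-20:30.
Wei ∩ Gabriel ∩ Wiremu: 09:30-11:00, 16:30-20:30.
Wei ∩ Gabriel ∩ Wiremu ∩ Nadia: 09:30-10:15, 16:30-17:45, 18:30-20:30.
Wei ∩ Gabriel ∩ Wiremu ∩ Nadia ∩ Ines: 09:30-10:15, 16:30-17:45, 18:30-20:30.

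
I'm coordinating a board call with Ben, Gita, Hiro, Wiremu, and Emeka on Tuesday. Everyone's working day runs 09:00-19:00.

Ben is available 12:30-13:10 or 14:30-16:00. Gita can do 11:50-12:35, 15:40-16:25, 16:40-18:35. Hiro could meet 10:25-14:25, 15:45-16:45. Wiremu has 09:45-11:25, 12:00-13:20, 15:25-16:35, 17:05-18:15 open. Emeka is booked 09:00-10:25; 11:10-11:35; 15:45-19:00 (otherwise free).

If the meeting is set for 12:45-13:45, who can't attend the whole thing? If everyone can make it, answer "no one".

Ben free: 12:30-13:10, 14:30-16:00.
Gita free: 11:50-12:35, 15:40-16:25, 16:40-18:35.
Hiro free: 10:25-14:25, 15:45-16:45.
Wiremu free: 09:45-11:25, 12:00-13:20, 15:25-16:35, 17:05-18:15.
Emeka free: 10:25-11:10, 11:35-15:45 (invert busy blocks within the working day).
Ben: not fully free for 12:45-13:45. Gita: not fully free for 12:45-13:45. Hiro: free for 12:45-13:45. Wiremu: not fully free for 12:45-13:45. Emeka: free for 12:45-13:45.

Ben, Gita, Wiremu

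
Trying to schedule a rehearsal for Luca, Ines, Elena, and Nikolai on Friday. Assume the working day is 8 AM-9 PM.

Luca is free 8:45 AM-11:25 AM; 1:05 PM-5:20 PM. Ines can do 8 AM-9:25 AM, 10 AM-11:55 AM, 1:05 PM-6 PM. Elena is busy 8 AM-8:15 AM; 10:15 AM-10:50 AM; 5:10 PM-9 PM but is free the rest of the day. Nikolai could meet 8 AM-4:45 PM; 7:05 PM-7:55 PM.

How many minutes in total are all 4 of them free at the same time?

Luca free: 08:45-11:25, 13:05-17:20.
Ines free: 08:00-09:25, 10:00-11:55, 13:05-18:00.
Elena free: 08:15-10:15, 10:50-17:10 (invert busy blocks within the working day).
Nikolai free: 08:00-16:45, 19:05-19:55.
Luca ∩ Ines: 08:45-09:25, 10:00-11:25, 13:05-17:20.
Luca ∩ Ines ∩ Elena: 08:45-09:25, 10:00-10:15, 10:50-11:25, 13:05-17:10.
Luca ∩ Ines ∩ Elena ∩ Nikolai: 08:45-09:25, 10:00-10:15, 10:50-11:25, 13:05-16:45.
So the common availability across everyone is 08:45-09:25, 10:00-10:15, 10:50-11:25, 13:05-16:45.
Summing the common windows: 40 + 15 + 35 + 220 = 310 minutes.

310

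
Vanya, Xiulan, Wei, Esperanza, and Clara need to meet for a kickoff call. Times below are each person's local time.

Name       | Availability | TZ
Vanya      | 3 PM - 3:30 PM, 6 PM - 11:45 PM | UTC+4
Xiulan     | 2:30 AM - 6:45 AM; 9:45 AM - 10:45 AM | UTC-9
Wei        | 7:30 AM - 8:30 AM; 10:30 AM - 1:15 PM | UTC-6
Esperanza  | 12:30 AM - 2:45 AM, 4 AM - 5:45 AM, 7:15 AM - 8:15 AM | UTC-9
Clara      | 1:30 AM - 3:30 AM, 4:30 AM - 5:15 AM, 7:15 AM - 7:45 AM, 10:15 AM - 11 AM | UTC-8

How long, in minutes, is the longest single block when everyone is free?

0

Vanya in UTC: 11:00-11:30, 14:00-19:45 (subtract 4h to convert from UTC+4).
Xiulan in UTC: 11:30-15:45, 18:45-19:45 (add 9h to convert from UTC-9).
Wei in UTC: 13:30-14:30, 16:30-19:15 (add 6h to convert from UTC-6).
Esperanza in UTC: 09:30-11:45, 13:00-14:45, 16:15-17:15 (add 9h to convert from UTC-9).
Clara in UTC: 09:30-11:30, 12:30-13:15, 15:15-15:45, 18:15-19:00 (add 8h to convert from UTC-8).
Vanya ∩ Xiulan: 14:00-15:45, 18:45-19:45.
Vanya ∩ Xiulan ∩ Wei: 14:00-14:30, 18:45-19:15.
Vanya ∩ Xiulan ∩ Wei ∩ Esperanza: 14:00-14:30.
Vanya ∩ Xiulan ∩ Wei ∩ Esperanza ∩ Clara: ∅.
There is no time when everyone is free.
No common window exists, so the longest block is 0 minutes.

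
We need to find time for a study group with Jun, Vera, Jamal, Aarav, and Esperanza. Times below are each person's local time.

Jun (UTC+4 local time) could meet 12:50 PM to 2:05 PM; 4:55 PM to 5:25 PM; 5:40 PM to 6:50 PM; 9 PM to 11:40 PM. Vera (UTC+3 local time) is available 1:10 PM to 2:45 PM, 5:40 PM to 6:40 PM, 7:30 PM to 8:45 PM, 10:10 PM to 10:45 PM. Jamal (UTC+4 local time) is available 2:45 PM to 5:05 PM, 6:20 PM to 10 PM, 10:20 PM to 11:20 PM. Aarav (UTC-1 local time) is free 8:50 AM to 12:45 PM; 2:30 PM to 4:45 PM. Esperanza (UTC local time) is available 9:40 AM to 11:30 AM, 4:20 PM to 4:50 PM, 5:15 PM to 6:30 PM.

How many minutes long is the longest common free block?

Jun in UTC: 08:50-10:05, 12:55-13:25, 13:40-14:50, 17:00-19:40 (subtract 4h to convert from UTC+4).
Vera in UTC: 10:10-11:45, 14:40-15:40, 16:30-17:45, 19:10-19:45 (subtract 3h to convert from UTC+3).
Jamal in UTC: 10:45-13:05, 14:20-18:00, 18:20-19:20 (subtract 4h to convert from UTC+4).
Aarav in UTC: 09:50-13:45, 15:30-17:45 (add 1h to convert from UTC-1).
Esperanza in UTC: 09:40-11:30, 16:20-16:50, 17:15-18:30.
Jun ∩ Vera: 14:40-14:50, 17:00-17:45, 19:10-19:40.
Jun ∩ Vera ∩ Jamal: 14:40-14:50, 17:00-17:45, 19:10-19:20.
Jun ∩ Vera ∩ Jamal ∩ Aarav: 17:00-17:45.
Jun ∩ Vera ∩ Jamal ∩ Aarav ∩ Esperanza: 17:15-17:45.
So the common availability across everyone is 17:15-17:45.
The longest is 17:15-17:45 at 30 minutes.

30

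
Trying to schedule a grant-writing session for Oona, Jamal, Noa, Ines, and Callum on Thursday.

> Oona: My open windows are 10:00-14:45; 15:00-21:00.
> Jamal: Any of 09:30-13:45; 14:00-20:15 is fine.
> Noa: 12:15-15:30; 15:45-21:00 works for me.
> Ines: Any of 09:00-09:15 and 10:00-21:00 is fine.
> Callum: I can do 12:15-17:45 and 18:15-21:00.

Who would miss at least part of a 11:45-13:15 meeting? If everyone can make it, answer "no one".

Oona: free for 11:45-13:15. Jamal: free for 11:45-13:15. Noa: not fully free for 11:45-13:15. Ines: free for 11:45-13:15. Callum: not fully free for 11:45-13:15.

Callum, Noa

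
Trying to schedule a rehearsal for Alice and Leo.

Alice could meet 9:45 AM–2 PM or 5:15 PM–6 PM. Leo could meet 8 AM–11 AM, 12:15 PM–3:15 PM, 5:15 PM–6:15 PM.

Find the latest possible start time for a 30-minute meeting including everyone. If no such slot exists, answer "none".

Alice ∩ Leo: 09:45-11:00, 12:15-14:00, 17:15-18:00.
The last common window of at least 30 minutes is 17:15-18:00; a 30-minute meeting can start as late as 17:30 and still end by 18:00.

17:30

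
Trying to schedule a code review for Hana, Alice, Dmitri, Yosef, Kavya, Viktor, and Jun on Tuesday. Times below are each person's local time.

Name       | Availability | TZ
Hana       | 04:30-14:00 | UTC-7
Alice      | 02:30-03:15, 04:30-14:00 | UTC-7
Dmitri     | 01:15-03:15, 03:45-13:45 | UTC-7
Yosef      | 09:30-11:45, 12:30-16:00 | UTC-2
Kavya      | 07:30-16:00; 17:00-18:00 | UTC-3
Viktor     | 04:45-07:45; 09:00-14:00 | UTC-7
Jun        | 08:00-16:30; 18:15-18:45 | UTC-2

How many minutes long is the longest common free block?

120

Hana in UTC: 11:30-21:00 (add 7h to convert from UTC-7).
Alice in UTC: 09:30-10:15, 11:30-21:00 (add 7h to convert from UTC-7).
Dmitri in UTC: 08:15-10:15, 10:45-20:45 (add 7h to convert from UTC-7).
Yosef in UTC: 11:30-13:45, 14:30-18:00 (add 2h to convert from UTC-2).
Kavya in UTC: 10:30-19:00, 20:00-21:00 (add 3h to convert from UTC-3).
Viktor in UTC: 11:45-14:45, 16:00-21:00 (add 7h to convert from UTC-7).
Jun in UTC: 10:00-18:30, 20:15-20:45 (add 2h to convert from UTC-2).
Hana ∩ Alice: 11:30-21:00.
Hana ∩ Alice ∩ Dmitri: 11:30-20:45.
Hana ∩ Alice ∩ Dmitri ∩ Yosef: 11:30-13:45, 14:30-18:00.
Hana ∩ Alice ∩ Dmitri ∩ Yosef ∩ Kavya: 11:30-13:45, 14:30-18:00.
Hana ∩ Alice ∩ Dmitri ∩ Yosef ∩ Kavya ∩ Viktor: 11:45-13:45, 14:30-14:45, 16:00-18:00.
Hana ∩ Alice ∩ Dmitri ∩ Yosef ∩ Kavya ∩ Viktor ∩ Jun: 11:45-13:45, 14:30-14:45, 16:00-18:00.
So the common availability across everyone is 11:45-13:45, 14:30-14:45, 16:00-18:00.
The longest is 11:45-13:45 at 120 minutes.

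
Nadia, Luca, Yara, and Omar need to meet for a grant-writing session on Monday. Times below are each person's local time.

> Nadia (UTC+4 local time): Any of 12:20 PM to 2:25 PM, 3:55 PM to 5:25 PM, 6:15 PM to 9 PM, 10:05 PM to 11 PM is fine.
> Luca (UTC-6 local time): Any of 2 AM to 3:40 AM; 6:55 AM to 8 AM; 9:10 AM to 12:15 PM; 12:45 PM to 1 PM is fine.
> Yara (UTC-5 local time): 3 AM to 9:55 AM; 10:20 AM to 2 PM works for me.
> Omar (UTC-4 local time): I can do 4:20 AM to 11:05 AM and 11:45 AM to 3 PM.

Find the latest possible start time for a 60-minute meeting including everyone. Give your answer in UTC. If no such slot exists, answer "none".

16:00

Nadia in UTC: 08:20-10:25, 11:55-13:25, 14:15-17:00, 18:05-19:00 (subtract 4h to convert from UTC+4).
Luca in UTC: 08:00-09:40, 12:55-14:00, 15:10-18:15, 18:45-19:00 (add 6h to convert from UTC-6).
Yara in UTC: 08:00-14:55, 15:20-19:00 (add 5h to convert from UTC-5).
Omar in UTC: 08:20-15:05, 15:45-19:00 (add 4h to convert from UTC-4).
Nadia ∩ Luca: 08:20-09:40, 12:55-13:25, 15:10-17:00, 18:05-18:15, 18:45-19:00.
Nadia ∩ Luca ∩ Yara: 08:20-09:40, 12:55-13:25, 15:20-17:00, 18:05-18:15, 18:45-19:00.
Nadia ∩ Luca ∩ Yara ∩ Omar: 08:20-09:40, 12:55-13:25, 15:45-17:00, 18:05-18:15, 18:45-19:00.
Those are the intersection windows.
The last common window of at least 60 minutes is 15:45-17:00; a 60-minute meeting can start as late as 16:00 and still end by 17:00.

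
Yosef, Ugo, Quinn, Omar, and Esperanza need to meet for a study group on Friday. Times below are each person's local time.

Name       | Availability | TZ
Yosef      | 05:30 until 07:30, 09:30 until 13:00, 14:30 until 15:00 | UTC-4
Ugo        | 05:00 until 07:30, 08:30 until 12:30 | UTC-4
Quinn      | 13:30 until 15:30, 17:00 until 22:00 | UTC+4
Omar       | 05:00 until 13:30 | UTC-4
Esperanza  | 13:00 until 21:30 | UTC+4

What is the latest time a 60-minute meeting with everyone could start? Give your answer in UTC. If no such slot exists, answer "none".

15:30

Yosef in UTC: 09:30-11:30, 13:30-17:00, 18:30-19:00 (add 4h to convert from UTC-4).
Ugo in UTC: 09:00-11:30, 12:30-16:30 (add 4h to convert from UTC-4).
Quinn in UTC: 09:30-11:30, 13:00-18:00 (subtract 4h to convert from UTC+4).
Omar in UTC: 09:00-17:30 (add 4h to convert from UTC-4).
Esperanza in UTC: 09:00-17:30 (subtract 4h to convert from UTC+4).
Yosef ∩ Ugo: 09:30-11:30, 13:30-16:30.
Yosef ∩ Ugo ∩ Quinn: 09:30-11:30, 13:30-16:30.
Yosef ∩ Ugo ∩ Quinn ∩ Omar: 09:30-11:30, 13:30-16:30.
Yosef ∩ Ugo ∩ Quinn ∩ Omar ∩ Esperanza: 09:30-11:30, 13:30-16:30.
The last common window of at least 60 minutes is 13:30-16:30; a 60-minute meeting can start as late as 15:30 and still end by 16:30.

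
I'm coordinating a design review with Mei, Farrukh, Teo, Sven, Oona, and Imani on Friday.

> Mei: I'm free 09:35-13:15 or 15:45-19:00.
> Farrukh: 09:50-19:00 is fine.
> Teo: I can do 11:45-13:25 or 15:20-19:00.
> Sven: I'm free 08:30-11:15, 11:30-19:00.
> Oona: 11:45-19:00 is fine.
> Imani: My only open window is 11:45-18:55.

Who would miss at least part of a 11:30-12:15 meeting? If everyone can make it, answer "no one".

Mei: free for 11:30-12:15. Farrukh: free for 11:30-12:15. Teo: not fully free for 11:30-12:15. Sven: free for 11:30-12:15. Oona: not fully free for 11:30-12:15. Imani: not fully free for 11:30-12:15.

Imani, Oona, Teo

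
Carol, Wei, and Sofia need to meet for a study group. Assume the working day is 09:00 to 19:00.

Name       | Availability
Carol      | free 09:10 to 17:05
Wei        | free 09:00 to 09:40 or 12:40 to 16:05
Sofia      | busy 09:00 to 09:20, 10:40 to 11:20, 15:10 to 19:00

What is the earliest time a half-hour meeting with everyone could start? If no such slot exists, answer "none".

12:40

Carol free: 09:10-17:05.
Wei free: 09:00-09:40, 12:40-16:05.
Sofia free: 09:20-10:40, 11:20-15:10 (invert busy blocks within the working day).
Carol ∩ Wei: 09:10-09:40, 12:40-16:05.
Carol ∩ Wei ∩ Sofia: 09:20-09:40, 12:40-15:10.
Those are the intersection windows.
The first common window of at least 30 minutes is 12:40-15:10, so the earliest start is 12:40.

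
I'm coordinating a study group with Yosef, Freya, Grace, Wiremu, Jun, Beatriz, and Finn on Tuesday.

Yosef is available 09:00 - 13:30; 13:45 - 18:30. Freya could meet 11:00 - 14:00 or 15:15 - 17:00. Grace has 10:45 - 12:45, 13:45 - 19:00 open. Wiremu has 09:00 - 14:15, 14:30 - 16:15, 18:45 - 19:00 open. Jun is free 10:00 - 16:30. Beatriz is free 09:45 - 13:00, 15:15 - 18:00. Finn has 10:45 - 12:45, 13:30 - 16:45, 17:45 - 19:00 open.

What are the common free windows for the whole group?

Yosef ∩ Freya: 11:00-13:30, 13:45-14:00, 15:15-17:00.
Yosef ∩ Freya ∩ Grace: 11:00-12:45, 13:45-14:00, 15:15-17:00.
Yosef ∩ Freya ∩ Grace ∩ Wiremu: 11:00-12:45, 13:45-14:00, 15:15-16:15.
Yosef ∩ Freya ∩ Grace ∩ Wiremu ∩ Jun: 11:00-12:45, 13:45-14:00, 15:15-16:15.
Yosef ∩ Freya ∩ Grace ∩ Wiremu ∩ Jun ∩ Beatriz: 11:00-12:45, 15:15-16:15.
Yosef ∩ Freya ∩ Grace ∩ Wiremu ∩ Jun ∩ Beatriz ∩ Finn: 11:00-12:45, 15:15-16:15.
Those are the intersection windows.

11:00-12:45, 15:15-16:15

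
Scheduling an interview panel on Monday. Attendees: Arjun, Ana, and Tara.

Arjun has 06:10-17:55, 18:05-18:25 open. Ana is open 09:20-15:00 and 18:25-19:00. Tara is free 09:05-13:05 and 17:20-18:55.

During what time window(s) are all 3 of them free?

Arjun ∩ Ana: 09:20-15:00.
Arjun ∩ Ana ∩ Tara: 09:20-13:05.
Those are the intersection windows.

09:20-13:05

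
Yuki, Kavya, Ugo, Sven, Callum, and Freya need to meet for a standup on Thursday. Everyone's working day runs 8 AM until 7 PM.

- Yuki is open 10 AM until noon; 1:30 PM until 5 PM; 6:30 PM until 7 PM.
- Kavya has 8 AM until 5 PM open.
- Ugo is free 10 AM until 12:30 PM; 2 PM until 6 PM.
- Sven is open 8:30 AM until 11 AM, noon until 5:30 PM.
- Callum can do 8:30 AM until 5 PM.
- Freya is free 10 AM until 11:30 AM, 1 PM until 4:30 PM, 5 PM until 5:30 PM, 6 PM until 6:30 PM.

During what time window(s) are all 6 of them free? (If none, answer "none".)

10:00-11:00, 14:00-16:30

Yuki ∩ Kavya: 10:00-12:00, 13:30-17:00.
Yuki ∩ Kavya ∩ Ugo: 10:00-12:00, 14:00-17:00.
Yuki ∩ Kavya ∩ Ugo ∩ Sven: 10:00-11:00, 14:00-17:00.
Yuki ∩ Kavya ∩ Ugo ∩ Sven ∩ Callum: 10:00-11:00, 14:00-17:00.
Yuki ∩ Kavya ∩ Ugo ∩ Sven ∩ Callum ∩ Freya: 10:00-11:00, 14:00-16:30.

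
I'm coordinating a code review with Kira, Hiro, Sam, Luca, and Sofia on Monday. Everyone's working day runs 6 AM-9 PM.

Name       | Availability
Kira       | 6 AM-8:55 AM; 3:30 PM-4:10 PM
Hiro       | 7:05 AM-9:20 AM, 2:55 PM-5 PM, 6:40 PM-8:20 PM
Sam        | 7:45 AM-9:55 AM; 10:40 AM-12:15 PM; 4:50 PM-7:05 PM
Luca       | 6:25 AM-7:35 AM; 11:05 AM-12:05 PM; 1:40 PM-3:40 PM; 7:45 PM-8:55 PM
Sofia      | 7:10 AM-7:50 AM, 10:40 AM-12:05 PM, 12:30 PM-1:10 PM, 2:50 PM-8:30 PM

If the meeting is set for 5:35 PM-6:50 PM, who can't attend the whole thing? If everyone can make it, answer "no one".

Kira: not fully free for 17:35-18:50. Hiro: not fully free for 17:35-18:50. Sam: free for 17:35-18:50. Luca: not fully free for 17:35-18:50. Sofia: free for 17:35-18:50.

Hiro, Kira, Luca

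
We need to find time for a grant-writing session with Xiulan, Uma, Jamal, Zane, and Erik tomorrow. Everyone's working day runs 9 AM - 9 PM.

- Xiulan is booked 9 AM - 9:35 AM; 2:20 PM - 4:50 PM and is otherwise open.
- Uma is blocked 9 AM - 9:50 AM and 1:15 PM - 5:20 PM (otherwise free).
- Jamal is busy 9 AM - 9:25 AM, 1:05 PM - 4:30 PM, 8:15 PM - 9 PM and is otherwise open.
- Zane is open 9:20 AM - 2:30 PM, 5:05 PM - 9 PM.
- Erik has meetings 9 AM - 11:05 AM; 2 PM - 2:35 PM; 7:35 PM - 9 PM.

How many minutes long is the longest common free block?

135

Xiulan free: 09:35-14:20, 16:50-21:00 (invert busy blocks within the working day).
Uma free: 09:50-13:15, 17:20-21:00 (invert busy blocks within the working day).
Jamal free: 09:25-13:05, 16:30-20:15 (invert busy blocks within the working day).
Zane free: 09:20-14:30, 17:05-21:00.
Erik free: 11:05-14:00, 14:35-19:35 (invert busy blocks within the working day).
Xiulan ∩ Uma: 09:50-13:15, 17:20-21:00.
Xiulan ∩ Uma ∩ Jamal: 09:50-13:05, 17:20-20:15.
Xiulan ∩ Uma ∩ Jamal ∩ Zane: 09:50-13:05, 17:20-20:15.
Xiulan ∩ Uma ∩ Jamal ∩ Zane ∩ Erik: 11:05-13:05, 17:20-19:35.
The longest is 17:20-19:35 at 135 minutes.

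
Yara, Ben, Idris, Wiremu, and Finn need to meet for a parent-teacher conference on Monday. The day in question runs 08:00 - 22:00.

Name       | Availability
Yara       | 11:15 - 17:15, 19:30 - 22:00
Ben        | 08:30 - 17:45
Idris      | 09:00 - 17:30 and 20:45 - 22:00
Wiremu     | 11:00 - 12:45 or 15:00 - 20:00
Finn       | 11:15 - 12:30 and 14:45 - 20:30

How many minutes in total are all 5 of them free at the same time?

Yara ∩ Ben: 11:15-17:15.
Yara ∩ Ben ∩ Idris: 11:15-17:15.
Yara ∩ Ben ∩ Idris ∩ Wiremu: 11:15-12:45, 15:00-17:15.
Yara ∩ Ben ∩ Idris ∩ Wiremu ∩ Finn: 11:15-12:30, 15:00-17:15.
Summing the common windows: 75 + 135 = 210 minutes.

210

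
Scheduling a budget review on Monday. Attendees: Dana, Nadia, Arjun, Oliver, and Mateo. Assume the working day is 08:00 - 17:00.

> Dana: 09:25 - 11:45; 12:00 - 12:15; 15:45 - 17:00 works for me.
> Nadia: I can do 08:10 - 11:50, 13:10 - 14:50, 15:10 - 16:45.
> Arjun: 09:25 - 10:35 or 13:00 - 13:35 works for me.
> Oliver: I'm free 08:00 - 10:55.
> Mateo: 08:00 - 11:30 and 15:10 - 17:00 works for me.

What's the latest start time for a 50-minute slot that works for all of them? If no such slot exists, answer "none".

Dana ∩ Nadia: 09:25-11:45, 15:45-16:45.
Dana ∩ Nadia ∩ Arjun: 09:25-10:35.
Dana ∩ Nadia ∩ Arjun ∩ Oliver: 09:25-10:35.
Dana ∩ Nadia ∩ Arjun ∩ Oliver ∩ Mateo: 09:25-10:35.
The last common window of at least 50 minutes is 09:25-10:35; a 50-minute meeting can start as late as 09:45 and still end by 10:35.

09:45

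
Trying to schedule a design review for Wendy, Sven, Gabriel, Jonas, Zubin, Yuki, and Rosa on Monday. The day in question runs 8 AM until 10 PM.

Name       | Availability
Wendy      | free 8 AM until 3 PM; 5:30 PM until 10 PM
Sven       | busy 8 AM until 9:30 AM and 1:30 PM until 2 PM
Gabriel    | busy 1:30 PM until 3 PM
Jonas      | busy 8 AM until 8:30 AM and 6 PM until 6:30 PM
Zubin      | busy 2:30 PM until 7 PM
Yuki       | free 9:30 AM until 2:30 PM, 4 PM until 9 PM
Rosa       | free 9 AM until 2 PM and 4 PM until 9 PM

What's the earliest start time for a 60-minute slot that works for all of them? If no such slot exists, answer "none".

09:30

Wendy free: 08:00-15:00, 17:30-22:00.
Sven free: 09:30-13:30, 14:00-22:00 (invert busy blocks within the working day).
Gabriel free: 08:00-13:30, 15:00-22:00 (invert busy blocks within the working day).
Jonas free: 08:30-18:00, 18:30-22:00 (invert busy blocks within the working day).
Zubin free: 08:00-14:30, 19:00-22:00 (invert busy blocks within the working day).
Yuki free: 09:30-14:30, 16:00-21:00.
Rosa free: 09:00-14:00, 16:00-21:00.
Wendy ∩ Sven: 09:30-13:30, 14:00-15:00, 17:30-22:00.
Wendy ∩ Sven ∩ Gabriel: 09:30-13:30, 17:30-22:00.
Wendy ∩ Sven ∩ Gabriel ∩ Jonas: 09:30-13:30, 17:30-18:00, 18:30-22:00.
Wendy ∩ Sven ∩ Gabriel ∩ Jonas ∩ Zubin: 09:30-13:30, 19:00-22:00.
Wendy ∩ Sven ∩ Gabriel ∩ Jonas ∩ Zubin ∩ Yuki: 09:30-13:30, 19:00-21:00.
Wendy ∩ Sven ∩ Gabriel ∩ Jonas ∩ Zubin ∩ Yuki ∩ Rosa: 09:30-13:30, 19:00-21:00.
So the common availability across everyone is 09:30-13:30, 19:00-21:00.
The first common window of at least 60 minutes is 09:30-13:30, so the earliest start is 09:30.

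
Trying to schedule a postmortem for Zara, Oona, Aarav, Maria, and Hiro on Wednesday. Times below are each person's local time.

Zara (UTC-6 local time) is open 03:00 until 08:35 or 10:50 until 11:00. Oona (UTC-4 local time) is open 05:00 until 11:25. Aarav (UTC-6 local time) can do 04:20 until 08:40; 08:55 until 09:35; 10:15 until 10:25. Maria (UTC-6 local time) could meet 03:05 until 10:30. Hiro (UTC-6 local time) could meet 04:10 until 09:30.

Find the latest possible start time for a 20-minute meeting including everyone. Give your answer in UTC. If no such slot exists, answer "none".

14:15

Zara in UTC: 09:00-14:35, 16:50-17:00 (add 6h to convert from UTC-6).
Oona in UTC: 09:00-15:25 (add 4h to convert from UTC-4).
Aarav in UTC: 10:20-14:40, 14:55-15:35, 16:15-16:25 (add 6h to convert from UTC-6).
Maria in UTC: 09:05-16:30 (add 6h to convert from UTC-6).
Hiro in UTC: 10:10-15:30 (add 6h to convert from UTC-6).
Zara ∩ Oona: 09:00-14:35.
Zara ∩ Oona ∩ Aarav: 10:20-14:35.
Zara ∩ Oona ∩ Aarav ∩ Maria: 10:20-14:35.
Zara ∩ Oona ∩ Aarav ∩ Maria ∩ Hiro: 10:20-14:35.
The last common window of at least 20 minutes is 10:20-14:35; a 20-minute meeting can start as late as 14:15 and still end by 14:35.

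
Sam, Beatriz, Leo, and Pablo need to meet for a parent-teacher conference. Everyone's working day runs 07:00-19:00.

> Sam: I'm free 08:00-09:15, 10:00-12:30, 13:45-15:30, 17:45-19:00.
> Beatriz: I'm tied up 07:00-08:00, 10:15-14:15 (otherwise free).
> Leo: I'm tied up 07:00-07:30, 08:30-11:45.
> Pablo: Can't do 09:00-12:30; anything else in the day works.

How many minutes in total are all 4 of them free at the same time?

180

Sam free: 08:00-09:15, 10:00-12:30, 13:45-15:30, 17:45-19:00.
Beatriz free: 08:00-10:15, 14:15-19:00 (invert busy blocks within the working day).
Leo free: 07:30-08:30, 11:45-19:00 (invert busy blocks within the working day).
Pablo free: 07:00-09:00, 12:30-19:00 (invert busy blocks within the working day).
Sam ∩ Beatriz: 08:00-09:15, 10:00-10:15, 14:15-15:30, 17:45-19:00.
Sam ∩ Beatriz ∩ Leo: 08:00-08:30, 14:15-15:30, 17:45-19:00.
Sam ∩ Beatriz ∩ Leo ∩ Pablo: 08:00-08:30, 14:15-15:30, 17:45-19:00.
So the common availability across everyone is 08:00-08:30, 14:15-15:30, 17:45-19:00.
Summing the common windows: 30 + 75 + 75 = 180 minutes.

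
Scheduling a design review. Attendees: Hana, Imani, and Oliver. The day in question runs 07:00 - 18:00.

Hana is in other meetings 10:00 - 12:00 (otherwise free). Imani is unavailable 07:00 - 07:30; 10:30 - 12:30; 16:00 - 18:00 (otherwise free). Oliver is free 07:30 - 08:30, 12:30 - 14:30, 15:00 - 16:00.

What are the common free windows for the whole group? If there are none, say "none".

07:30-08:30, 12:30-14:30, 15:00-16:00

Hana free: 07:00-10:00, 12:00-18:00 (invert busy blocks within the working day).
Imani free: 07:30-10:30, 12:30-16:00 (invert busy blocks within the working day).
Oliver free: 07:30-08:30, 12:30-14:30, 15:00-16:00.
Hana ∩ Imani: 07:30-10:00, 12:30-16:00.
Hana ∩ Imani ∩ Oliver: 07:30-08:30, 12:30-14:30, 15:00-16:00.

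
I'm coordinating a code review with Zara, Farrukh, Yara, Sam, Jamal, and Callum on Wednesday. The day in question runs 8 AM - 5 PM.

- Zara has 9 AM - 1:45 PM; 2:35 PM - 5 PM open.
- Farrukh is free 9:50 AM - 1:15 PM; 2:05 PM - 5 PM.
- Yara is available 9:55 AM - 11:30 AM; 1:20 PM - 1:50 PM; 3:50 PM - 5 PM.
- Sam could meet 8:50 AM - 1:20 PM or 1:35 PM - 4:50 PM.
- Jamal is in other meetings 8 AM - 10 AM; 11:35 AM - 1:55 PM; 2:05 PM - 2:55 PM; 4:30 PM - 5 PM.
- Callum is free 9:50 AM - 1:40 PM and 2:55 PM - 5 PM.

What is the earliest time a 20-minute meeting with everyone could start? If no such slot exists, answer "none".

Zara free: 09:00-13:45, 14:35-17:00.
Farrukh free: 09:50-13:15, 14:05-17:00.
Yara free: 09:55-11:30, 13:20-13:50, 15:50-17:00.
Sam free: 08:50-13:20, 13:35-16:50.
Jamal free: 10:00-11:35, 13:55-14:05, 14:55-16:30 (invert busy blocks within the working day).
Callum free: 09:50-13:40, 14:55-17:00.
Zara ∩ Farrukh: 09:50-13:15, 14:35-17:00.
Zara ∩ Farrukh ∩ Yara: 09:55-11:30, 15:50-17:00.
Zara ∩ Farrukh ∩ Yara ∩ Sam: 09:55-11:30, 15:50-16:50.
Zara ∩ Farrukh ∩ Yara ∩ Sam ∩ Jamal: 10:00-11:30, 15:50-16:30.
Zara ∩ Farrukh ∩ Yara ∩ Sam ∩ Jamal ∩ Callum: 10:00-11:30, 15:50-16:30.
So the common availability across everyone is 10:00-11:30, 15:50-16:30.
The first common window of at least 20 minutes is 10:00-11:30, so the earliest start is 10:00.

10:00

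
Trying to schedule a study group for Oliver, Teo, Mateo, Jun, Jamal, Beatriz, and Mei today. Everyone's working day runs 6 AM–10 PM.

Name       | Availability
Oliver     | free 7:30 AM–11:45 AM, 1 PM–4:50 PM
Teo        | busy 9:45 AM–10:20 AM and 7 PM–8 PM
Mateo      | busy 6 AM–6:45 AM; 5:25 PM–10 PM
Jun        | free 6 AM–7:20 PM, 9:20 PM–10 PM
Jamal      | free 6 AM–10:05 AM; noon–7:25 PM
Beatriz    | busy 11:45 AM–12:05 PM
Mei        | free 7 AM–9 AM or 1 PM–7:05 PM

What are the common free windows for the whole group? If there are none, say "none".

Oliver free: 07:30-11:45, 13:00-16:50.
Teo free: 06:00-09:45, 10:20-19:00, 20:00-22:00 (invert busy blocks within the working day).
Mateo free: 06:45-17:25 (invert busy blocks within the working day).
Jun free: 06:00-19:20, 21:20-22:00.
Jamal free: 06:00-10:05, 12:00-19:25.
Beatriz free: 06:00-11:45, 12:05-22:00 (invert busy blocks within the working day).
Mei free: 07:00-09:00, 13:00-19:05.
Oliver ∩ Teo: 07:30-09:45, 10:20-11:45, 13:00-16:50.
Oliver ∩ Teo ∩ Mateo: 07:30-09:45, 10:20-11:45, 13:00-16:50.
Oliver ∩ Teo ∩ Mateo ∩ Jun: 07:30-09:45, 10:20-11:45, 13:00-16:50.
Oliver ∩ Teo ∩ Mateo ∩ Jun ∩ Jamal: 07:30-09:45, 13:00-16:50.
Oliver ∩ Teo ∩ Mateo ∩ Jun ∩ Jamal ∩ Beatriz: 07:30-09:45, 13:00-16:50.
Oliver ∩ Teo ∩ Mateo ∩ Jun ∩ Jamal ∩ Beatriz ∩ Mei: 07:30-09:00, 13:00-16:50.

07:30-09:00, 13:00-16:50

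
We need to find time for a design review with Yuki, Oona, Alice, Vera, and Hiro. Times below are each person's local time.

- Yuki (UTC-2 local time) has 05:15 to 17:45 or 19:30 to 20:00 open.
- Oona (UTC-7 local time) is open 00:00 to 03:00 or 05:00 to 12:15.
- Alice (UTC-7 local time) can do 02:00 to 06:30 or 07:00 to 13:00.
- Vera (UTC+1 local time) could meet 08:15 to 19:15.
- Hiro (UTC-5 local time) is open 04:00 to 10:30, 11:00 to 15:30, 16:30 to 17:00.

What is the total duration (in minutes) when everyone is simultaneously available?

Yuki in UTC: 07:15-19:45, 21:30-22:00 (add 2h to convert from UTC-2).
Oona in UTC: 07:00-10:00, 12:00-19:15 (add 7h to convert from UTC-7).
Alice in UTC: 09:00-13:30, 14:00-20:00 (add 7h to convert from UTC-7).
Vera in UTC: 07:15-18:15 (subtract 1h to convert from UTC+1).
Hiro in UTC: 09:00-15:30, 16:00-20:30, 21:30-22:00 (add 5h to convert from UTC-5).
Yuki ∩ Oona: 07:15-10:00, 12:00-19:15.
Yuki ∩ Oona ∩ Alice: 09:00-10:00, 12:00-13:30, 14:00-19:15.
Yuki ∩ Oona ∩ Alice ∩ Vera: 09:00-10:00, 12:00-13:30, 14:00-18:15.
Yuki ∩ Oona ∩ Alice ∩ Vera ∩ Hiro: 09:00-10:00, 12:00-13:30, 14:00-15:30, 16:00-18:15.
Summing the common windows: 60 + 90 + 90 + 135 = 375 minutes.

375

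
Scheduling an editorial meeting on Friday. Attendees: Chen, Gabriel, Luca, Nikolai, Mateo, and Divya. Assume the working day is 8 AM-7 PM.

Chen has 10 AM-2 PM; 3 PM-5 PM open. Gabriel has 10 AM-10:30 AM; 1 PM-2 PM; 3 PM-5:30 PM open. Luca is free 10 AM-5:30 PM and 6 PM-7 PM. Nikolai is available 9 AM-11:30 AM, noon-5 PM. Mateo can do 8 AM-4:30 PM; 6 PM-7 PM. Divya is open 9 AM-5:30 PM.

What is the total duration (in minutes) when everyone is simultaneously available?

180

Chen ∩ Gabriel: 10:00-10:30, 13:00-14:00, 15:00-17:00.
Chen ∩ Gabriel ∩ Luca: 10:00-10:30, 13:00-14:00, 15:00-17:00.
Chen ∩ Gabriel ∩ Luca ∩ Nikolai: 10:00-10:30, 13:00-14:00, 15:00-17:00.
Chen ∩ Gabriel ∩ Luca ∩ Nikolai ∩ Mateo: 10:00-10:30, 13:00-14:00, 15:00-16:30.
Chen ∩ Gabriel ∩ Luca ∩ Nikolai ∩ Mateo ∩ Divya: 10:00-10:30, 13:00-14:00, 15:00-16:30.
So the common availability across everyone is 10:00-10:30, 13:00-14:00, 15:00-16:30.
Summing the common windows: 30 + 60 + 90 = 180 minutes.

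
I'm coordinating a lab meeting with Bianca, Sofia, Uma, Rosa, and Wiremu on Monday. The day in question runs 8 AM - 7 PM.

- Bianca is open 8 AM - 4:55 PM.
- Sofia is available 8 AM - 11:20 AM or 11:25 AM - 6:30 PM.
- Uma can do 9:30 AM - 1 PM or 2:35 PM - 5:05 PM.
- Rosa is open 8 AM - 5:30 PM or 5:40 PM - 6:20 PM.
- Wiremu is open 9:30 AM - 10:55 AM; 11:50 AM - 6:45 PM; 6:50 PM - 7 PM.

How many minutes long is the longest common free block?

140

Bianca ∩ Sofia: 08:00-11:20, 11:25-16:55.
Bianca ∩ Sofia ∩ Uma: 09:30-11:20, 11:25-13:00, 14:35-16:55.
Bianca ∩ Sofia ∩ Uma ∩ Rosa: 09:30-11:20, 11:25-13:00, 14:35-16:55.
Bianca ∩ Sofia ∩ Uma ∩ Rosa ∩ Wiremu: 09:30-10:55, 11:50-13:00, 14:35-16:55.
The longest is 14:35-16:55 at 140 minutes.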